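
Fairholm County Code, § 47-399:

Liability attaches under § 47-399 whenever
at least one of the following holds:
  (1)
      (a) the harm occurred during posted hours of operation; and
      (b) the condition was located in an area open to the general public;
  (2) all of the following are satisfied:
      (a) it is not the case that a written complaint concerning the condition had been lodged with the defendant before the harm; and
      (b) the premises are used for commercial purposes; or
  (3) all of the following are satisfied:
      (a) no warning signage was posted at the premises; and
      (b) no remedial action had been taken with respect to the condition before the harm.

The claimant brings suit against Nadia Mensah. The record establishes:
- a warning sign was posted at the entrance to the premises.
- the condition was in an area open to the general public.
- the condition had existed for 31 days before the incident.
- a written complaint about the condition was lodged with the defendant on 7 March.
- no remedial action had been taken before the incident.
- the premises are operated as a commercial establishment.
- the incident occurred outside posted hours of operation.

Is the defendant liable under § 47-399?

(a) during posted hours — fails.
(b) public area — holds.
(1): F AND T → false.
(a) not (complaint lodged) — fails.
(b) commercial use — satisfied.
(2) = F AND T = false.
(a) no signage posted — not met.
(b) no remedial action — met.
So (3) is not satisfied (F AND T).
So Overall is not satisfied (F OR F OR F).

No — not liable.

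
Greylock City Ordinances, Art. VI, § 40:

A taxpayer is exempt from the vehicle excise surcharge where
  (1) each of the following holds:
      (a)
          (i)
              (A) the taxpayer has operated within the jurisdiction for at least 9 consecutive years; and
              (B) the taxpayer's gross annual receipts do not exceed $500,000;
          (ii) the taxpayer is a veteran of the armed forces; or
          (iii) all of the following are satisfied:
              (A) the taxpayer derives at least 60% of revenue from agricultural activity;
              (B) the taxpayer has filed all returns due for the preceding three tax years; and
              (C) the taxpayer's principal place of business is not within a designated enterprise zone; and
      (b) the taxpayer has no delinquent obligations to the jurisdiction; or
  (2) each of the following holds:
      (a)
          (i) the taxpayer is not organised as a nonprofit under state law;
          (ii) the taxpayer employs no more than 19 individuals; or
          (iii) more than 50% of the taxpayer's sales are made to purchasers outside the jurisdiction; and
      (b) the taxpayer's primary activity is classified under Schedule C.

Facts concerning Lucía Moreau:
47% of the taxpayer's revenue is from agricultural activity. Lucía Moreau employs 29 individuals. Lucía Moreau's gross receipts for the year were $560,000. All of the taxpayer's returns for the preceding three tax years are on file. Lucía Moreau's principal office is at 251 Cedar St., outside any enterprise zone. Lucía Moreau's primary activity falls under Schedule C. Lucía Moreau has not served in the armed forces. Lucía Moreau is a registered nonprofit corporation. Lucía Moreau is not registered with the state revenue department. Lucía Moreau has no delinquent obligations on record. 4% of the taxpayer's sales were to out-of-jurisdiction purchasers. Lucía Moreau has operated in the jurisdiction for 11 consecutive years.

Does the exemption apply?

(A) ≥ 9 yrs in jurisdiction — satisfied.
(B) receipts ≤ $500,000 — fails.
(i) = T AND F = false.
(ii) veteran — not satisfied.
(A) ≥60% agricultural — not met.
(B) returns current — satisfied.
(C) not (in enterprise zone) — met.
(iii) = F AND T AND T = false.
(a) = F OR F OR F = false.
(b) no delinquency — satisfied.
So (1) is not satisfied (F AND T).
(i) not (nonprofit) — not satisfied.
(ii) ≤ 19 employees — not met.
(iii) >50% out-of-jur. sales — not met.
So (a) is not satisfied (F OR F OR F).
(b) Schedule C activity — met.
So (2) is not satisfied (F AND T).
Overall = F OR F = false.

No — not exempt.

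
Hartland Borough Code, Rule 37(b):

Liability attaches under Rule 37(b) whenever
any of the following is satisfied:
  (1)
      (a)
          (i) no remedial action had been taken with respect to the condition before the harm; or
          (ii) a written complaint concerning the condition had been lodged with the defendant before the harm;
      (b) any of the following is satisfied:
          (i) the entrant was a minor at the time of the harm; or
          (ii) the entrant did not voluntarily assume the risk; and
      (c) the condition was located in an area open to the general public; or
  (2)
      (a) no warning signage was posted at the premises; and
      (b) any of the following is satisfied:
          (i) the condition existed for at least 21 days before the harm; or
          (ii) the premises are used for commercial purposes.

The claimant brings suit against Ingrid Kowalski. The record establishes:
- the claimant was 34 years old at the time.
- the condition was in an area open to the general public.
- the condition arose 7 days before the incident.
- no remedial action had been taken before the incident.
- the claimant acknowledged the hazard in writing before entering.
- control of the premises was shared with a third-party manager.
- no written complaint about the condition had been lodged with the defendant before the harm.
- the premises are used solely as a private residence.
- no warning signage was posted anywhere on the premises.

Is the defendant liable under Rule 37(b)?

(i) no remedial action — satisfied.
(ii) complaint lodged — fails.
(a): T OR F → true.
(i) entrant a minor — fails.
(ii) no assumed risk — not met.
(b) = F OR F = false.
(c) public area — satisfied.
So (1) is not satisfied (T AND F AND T).
(a) no signage posted — satisfied.
(i) condition ≥21 days old — fails.
(ii) commercial use — not met.
So (b) is not satisfied (F OR F).
(2) = T AND F = false.
Overall: F OR F → false.

No — not liable.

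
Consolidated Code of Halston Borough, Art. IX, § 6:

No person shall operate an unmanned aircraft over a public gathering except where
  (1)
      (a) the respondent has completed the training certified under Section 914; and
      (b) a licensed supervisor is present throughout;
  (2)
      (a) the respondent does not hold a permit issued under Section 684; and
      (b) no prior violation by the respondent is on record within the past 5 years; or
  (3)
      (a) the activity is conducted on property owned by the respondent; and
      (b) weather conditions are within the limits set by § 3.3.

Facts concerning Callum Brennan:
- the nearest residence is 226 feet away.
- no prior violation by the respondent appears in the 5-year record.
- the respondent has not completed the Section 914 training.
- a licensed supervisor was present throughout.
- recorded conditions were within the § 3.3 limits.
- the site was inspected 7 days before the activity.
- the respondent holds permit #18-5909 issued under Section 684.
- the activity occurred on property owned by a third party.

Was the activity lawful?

(a) training certified — not satisfied.
(b) supervisor present — met.
So (1) is not satisfied (F AND T).
(a) not (holds permit) — not met.
(b) no prior violation — satisfied.
(2) = F AND T = false.
(a) own property — fails.
(b) weather ok — satisfied.
(3) = F AND T = false.
Overall = F OR F OR F = false.

No — unlawful.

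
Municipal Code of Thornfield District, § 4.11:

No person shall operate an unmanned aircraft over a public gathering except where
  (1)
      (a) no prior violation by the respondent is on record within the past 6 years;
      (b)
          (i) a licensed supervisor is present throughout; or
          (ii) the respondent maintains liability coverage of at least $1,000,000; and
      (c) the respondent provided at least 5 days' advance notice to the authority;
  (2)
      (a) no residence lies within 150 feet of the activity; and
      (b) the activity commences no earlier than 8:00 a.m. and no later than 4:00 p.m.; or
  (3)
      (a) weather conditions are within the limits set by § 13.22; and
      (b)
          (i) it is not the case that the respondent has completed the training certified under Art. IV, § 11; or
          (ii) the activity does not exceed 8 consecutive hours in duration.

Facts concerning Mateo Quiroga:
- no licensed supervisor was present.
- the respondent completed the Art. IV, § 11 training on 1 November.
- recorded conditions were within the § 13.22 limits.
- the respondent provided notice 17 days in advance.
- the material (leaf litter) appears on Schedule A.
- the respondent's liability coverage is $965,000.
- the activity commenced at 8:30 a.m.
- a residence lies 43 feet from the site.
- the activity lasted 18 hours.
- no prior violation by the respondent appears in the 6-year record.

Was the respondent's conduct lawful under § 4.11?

(a) no prior violation — satisfied.
(i) supervisor present — fails.
(ii) coverage ≥ $1,000,000 — not satisfied.
(b) = F OR F = false.
(c) ≥5 days' notice — satisfied.
(1): T AND F AND T → false.
(a) no residence in 150 ft — fails.
(b) start within hours — holds.
So (2) is not satisfied (F AND T).
(a) weather ok — met.
(i) not (training certified) — not met.
(ii) ≤ 8 hrs duration — not met.
(b) = F OR F = false.
(3) = T AND F = false.
Overall = F OR F OR F = false.

No — unlawful.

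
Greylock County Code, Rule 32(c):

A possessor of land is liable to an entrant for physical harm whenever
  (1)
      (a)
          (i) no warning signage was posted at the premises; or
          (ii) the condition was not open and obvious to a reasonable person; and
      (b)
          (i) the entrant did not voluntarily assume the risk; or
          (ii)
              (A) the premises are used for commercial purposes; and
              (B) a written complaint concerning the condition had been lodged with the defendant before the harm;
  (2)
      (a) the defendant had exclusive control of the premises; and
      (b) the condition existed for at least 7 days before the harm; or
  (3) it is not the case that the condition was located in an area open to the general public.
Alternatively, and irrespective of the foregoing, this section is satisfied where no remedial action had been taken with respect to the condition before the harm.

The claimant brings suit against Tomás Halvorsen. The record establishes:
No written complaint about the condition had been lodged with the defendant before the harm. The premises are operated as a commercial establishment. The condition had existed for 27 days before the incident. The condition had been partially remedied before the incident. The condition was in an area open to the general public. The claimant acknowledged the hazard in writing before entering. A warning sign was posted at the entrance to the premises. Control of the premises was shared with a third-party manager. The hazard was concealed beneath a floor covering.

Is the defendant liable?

(i) no signage posted — not satisfied.
(ii) not open/obvious — met.
So (a) is satisfied (F OR T).
(i) no assumed risk — not met.
(A) commercial use — holds.
(B) complaint lodged — not met.
(ii) = T AND F = false.
(b) = F OR F = false.
(1) = T AND F = false.
(a) exclusive control — not met.
(b) condition ≥7 days old — holds.
(2) = F AND T = false.
(3) not (public area) — not satisfied.
Overall: F OR F OR F → false.
Exception (no remedial action) — not satisfied.
Result: main false OR exception false → false.

No — not liable.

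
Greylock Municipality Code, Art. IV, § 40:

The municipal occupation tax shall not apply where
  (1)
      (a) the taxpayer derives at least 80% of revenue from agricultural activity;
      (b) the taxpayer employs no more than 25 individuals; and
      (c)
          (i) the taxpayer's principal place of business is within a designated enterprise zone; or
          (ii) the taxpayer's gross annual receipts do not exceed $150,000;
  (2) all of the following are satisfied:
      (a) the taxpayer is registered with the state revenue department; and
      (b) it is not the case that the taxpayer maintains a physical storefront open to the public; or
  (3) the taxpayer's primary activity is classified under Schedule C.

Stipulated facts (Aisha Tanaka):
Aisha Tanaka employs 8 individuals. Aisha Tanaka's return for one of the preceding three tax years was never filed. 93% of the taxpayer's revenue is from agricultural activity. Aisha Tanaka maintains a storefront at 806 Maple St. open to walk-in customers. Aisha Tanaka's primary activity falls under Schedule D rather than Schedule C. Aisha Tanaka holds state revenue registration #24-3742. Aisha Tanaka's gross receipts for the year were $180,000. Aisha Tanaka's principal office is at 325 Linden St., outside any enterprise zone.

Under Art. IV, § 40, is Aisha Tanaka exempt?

No — not exempt.

(a) ≥80% agricultural — met.
(b) ≤ 25 employees — satisfied.
(i) in enterprise zone — fails.
(ii) receipts ≤ $150,000 — not met.
(c): F OR F → false.
(1): T AND T AND F → false.
(a) state-registered — satisfied.
(b) not (has storefront) — fails.
So (2) is not satisfied (T AND F).
(3) Schedule C activity — not met.
Overall = F OR F OR F = false.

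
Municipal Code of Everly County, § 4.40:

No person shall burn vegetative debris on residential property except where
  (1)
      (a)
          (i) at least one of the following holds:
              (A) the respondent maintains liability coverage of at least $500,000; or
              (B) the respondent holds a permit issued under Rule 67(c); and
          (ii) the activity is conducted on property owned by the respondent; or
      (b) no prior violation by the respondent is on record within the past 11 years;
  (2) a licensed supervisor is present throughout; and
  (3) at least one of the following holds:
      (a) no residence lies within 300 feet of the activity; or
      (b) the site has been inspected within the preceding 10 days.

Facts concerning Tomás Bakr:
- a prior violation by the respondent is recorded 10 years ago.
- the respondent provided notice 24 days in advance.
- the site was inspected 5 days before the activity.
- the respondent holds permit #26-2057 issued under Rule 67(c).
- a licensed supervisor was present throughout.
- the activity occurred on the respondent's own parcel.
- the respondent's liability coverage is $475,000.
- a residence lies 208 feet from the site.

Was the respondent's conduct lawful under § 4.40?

(A) coverage ≥ $500,000 — not met.
(B) holds permit — satisfied.
So (i) is satisfied (F OR T).
(ii) own property — holds.
(a) = T AND T = true.
(b) no prior violation — fails.
So (1) is satisfied (T OR F).
(2) supervisor present — met.
(a) no residence in 300 ft — not met.
(b) site inspected — satisfied.
(3) = F OR T = true.
So Overall is satisfied (T AND T AND T).

Yes — lawful.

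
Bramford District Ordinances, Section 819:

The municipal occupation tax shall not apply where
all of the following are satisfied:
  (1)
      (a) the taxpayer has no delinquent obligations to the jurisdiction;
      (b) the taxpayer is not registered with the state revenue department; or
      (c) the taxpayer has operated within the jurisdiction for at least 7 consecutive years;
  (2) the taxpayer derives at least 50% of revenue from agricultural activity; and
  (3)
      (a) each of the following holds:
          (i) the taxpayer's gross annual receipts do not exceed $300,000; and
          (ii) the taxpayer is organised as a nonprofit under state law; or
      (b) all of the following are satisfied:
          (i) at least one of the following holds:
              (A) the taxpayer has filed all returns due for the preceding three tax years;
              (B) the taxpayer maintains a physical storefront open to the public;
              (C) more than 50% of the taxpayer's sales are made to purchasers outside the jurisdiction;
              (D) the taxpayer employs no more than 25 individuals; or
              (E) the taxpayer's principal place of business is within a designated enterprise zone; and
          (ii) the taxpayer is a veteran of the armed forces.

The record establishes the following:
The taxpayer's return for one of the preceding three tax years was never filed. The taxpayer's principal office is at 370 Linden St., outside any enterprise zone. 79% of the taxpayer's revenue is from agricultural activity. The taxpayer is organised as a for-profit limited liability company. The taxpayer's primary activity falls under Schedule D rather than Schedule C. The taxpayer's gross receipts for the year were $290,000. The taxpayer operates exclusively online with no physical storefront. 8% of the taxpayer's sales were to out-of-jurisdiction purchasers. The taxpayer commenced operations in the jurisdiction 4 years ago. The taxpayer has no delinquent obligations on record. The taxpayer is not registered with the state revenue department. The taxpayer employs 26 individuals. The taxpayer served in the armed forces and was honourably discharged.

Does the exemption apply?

(a) no delinquency — satisfied.
(b) not (state-registered) — satisfied.
(c) ≥ 7 yrs in jurisdiction — fails.
(1) = T OR T OR F = true.
(2) ≥50% agricultural — satisfied.
(i) receipts ≤ $300,000 — holds.
(ii) nonprofit — not met.
(a) = T AND F = false.
(A) returns current — not satisfied.
(B) has storefront — fails.
(C) >50% out-of-jur. sales — fails.
(D) ≤ 25 employees — not satisfied.
(E) in enterprise zone — not met.
(i) = F OR F OR F OR F OR F = false.
(ii) veteran — met.
So (b) is not satisfied (F AND T).
(3): F OR F → false.
So Overall is not satisfied (T AND T AND F).

No — not exempt.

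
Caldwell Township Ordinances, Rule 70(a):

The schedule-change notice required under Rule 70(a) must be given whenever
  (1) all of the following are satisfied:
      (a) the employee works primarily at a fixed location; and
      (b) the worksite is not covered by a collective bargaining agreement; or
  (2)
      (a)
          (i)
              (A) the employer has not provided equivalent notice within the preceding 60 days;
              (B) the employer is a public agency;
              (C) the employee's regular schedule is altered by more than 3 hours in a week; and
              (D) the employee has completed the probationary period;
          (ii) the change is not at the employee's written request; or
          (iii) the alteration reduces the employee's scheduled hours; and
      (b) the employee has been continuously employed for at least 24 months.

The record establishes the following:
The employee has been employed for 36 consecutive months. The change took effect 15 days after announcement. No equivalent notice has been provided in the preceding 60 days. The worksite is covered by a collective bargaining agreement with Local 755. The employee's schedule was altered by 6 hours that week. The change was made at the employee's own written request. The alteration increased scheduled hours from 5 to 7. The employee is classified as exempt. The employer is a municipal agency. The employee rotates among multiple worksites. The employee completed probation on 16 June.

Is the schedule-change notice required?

Yes — required.

(a) fixed location — fails.
(b) no CBA — not met.
(1): F AND F → false.
(A) no recent notice — met.
(B) public agency — satisfied.
(C) schedule shift > 3h — satisfied.
(D) past probation — satisfied.
(i) = T AND T AND T AND T = true.
(ii) not employee-requested — fails.
(iii) hours reduced — not met.
So (a) is satisfied (T OR F OR F).
(b) tenure ≥ 24 mo. — satisfied.
(2): T AND T → true.
So Overall is satisfied (F OR T).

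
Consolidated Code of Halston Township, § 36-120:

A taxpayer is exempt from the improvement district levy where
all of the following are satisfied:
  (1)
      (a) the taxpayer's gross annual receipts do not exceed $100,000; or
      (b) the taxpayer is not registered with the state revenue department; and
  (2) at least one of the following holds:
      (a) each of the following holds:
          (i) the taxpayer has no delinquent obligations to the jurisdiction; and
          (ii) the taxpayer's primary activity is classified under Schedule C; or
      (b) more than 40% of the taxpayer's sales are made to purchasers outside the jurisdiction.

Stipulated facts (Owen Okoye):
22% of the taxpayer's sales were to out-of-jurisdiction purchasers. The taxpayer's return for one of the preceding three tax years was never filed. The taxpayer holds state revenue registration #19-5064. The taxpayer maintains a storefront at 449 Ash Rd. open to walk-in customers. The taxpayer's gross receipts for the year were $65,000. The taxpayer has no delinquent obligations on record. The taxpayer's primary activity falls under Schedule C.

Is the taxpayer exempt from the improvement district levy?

Yes — exempt.

(a) receipts ≤ $100,000 — met.
(b) not (state-registered) — fails.
So (1) is satisfied (T OR F).
(i) no delinquency — satisfied.
(ii) Schedule C activity — met.
So (a) is satisfied (T AND T).
(b) >40% out-of-jur. sales — not met.
(2) = T OR F = true.
So Overall is satisfied (T AND T).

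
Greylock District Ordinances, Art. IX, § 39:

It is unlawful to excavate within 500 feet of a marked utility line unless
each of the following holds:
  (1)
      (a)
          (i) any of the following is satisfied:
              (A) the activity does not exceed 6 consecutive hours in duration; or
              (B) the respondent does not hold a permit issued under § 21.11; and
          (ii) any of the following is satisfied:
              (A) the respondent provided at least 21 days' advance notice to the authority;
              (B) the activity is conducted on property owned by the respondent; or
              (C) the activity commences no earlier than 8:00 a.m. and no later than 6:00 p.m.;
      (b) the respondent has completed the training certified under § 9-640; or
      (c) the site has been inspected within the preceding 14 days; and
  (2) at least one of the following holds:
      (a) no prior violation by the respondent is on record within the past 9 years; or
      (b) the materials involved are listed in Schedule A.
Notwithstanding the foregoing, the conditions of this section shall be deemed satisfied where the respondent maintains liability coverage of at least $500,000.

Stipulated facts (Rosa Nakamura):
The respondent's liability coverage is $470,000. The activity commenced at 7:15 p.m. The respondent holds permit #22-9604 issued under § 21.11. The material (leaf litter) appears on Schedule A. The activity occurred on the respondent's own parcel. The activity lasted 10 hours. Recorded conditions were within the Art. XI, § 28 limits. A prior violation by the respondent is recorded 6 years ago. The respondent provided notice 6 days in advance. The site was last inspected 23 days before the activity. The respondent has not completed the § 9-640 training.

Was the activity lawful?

No — unlawful.

(A) ≤ 6 hrs duration — fails.
(B) not (holds permit) — not satisfied.
(i) = F OR F = false.
(A) ≥21 days' notice — not met.
(B) own property — met.
(C) start within hours — not met.
(ii) = F OR T OR F = true.
So (a) is not satisfied (F AND T).
(b) training certified — fails.
(c) site inspected — not satisfied.
(1): F OR F OR F → false.
(a) no prior violation — fails.
(b) Schedule A material — met.
So (2) is satisfied (F OR T).
So Overall is not satisfied (F AND T).
Exception (coverage ≥ $500,000) — not satisfied.
Result: main false OR exception false → false.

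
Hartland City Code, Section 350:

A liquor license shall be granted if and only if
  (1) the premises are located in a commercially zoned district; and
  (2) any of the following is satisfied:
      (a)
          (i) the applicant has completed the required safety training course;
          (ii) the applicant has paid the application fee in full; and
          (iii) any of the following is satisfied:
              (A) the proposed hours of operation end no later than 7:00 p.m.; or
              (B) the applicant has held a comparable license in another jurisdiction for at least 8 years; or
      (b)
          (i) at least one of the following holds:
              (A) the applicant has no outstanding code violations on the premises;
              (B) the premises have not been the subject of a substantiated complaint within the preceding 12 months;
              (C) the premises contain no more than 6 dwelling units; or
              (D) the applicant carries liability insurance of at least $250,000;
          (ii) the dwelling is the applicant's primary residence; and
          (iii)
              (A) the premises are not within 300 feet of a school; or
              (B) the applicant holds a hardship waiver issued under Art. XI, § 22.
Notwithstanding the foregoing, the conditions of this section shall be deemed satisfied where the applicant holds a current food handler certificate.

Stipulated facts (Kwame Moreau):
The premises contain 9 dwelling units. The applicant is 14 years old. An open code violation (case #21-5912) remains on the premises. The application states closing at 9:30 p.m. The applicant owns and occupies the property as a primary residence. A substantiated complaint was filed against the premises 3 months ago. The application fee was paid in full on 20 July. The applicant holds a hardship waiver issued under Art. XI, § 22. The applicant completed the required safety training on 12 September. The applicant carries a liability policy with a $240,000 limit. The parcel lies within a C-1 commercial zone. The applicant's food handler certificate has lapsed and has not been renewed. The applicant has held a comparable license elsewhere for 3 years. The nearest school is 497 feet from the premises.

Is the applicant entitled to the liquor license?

(1) commercially zoned — met.
(i) safety training — met.
(ii) fee paid — satisfied.
(A) closes by 7 p.m. — not satisfied.
(B) prior license ≥ 8 yr — fails.
(iii): F OR F → false.
So (a) is not satisfied (T AND T AND F).
(A) no code violations — fails.
(B) no complaint in 12 mo. — not met.
(C) ≤ 6 units — fails.
(D) insurance ≥ $250,000 — fails.
(i) = F OR F OR F OR F = false.
(ii) primary residence — met.
(A) ≥300 ft from school — met.
(B) hardship waiver — holds.
(iii) = T OR T = true.
(b) = F AND T AND T = false.
So (2) is not satisfied (F OR F).
Overall = T AND F = false.
Exception (food handler cert.) — not satisfied.
Result: main false OR exception false → false.

No — denied.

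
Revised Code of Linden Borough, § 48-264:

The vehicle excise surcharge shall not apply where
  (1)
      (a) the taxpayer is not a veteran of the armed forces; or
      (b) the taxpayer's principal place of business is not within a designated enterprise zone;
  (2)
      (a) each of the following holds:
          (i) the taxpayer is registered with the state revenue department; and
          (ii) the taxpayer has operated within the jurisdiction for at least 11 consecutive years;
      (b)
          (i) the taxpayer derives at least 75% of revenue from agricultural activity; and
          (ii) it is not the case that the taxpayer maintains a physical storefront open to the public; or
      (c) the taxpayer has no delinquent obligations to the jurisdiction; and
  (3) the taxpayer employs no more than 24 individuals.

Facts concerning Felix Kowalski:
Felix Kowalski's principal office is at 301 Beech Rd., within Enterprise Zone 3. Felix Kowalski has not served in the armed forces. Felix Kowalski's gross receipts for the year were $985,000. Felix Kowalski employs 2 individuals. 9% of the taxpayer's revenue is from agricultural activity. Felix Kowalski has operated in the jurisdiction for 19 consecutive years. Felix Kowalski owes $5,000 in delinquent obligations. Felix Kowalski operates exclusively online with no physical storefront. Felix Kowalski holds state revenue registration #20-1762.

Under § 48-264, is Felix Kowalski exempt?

Yes — exempt.

(a) not (veteran) — satisfied.
(b) not (in enterprise zone) — not satisfied.
So (1) is satisfied (T OR F).
(i) state-registered — met.
(ii) ≥ 11 yrs in jurisdiction — met.
So (a) is satisfied (T AND T).
(i) ≥75% agricultural — not met.
(ii) not (has storefront) — met.
So (b) is not satisfied (F AND T).
(c) no delinquency — not met.
So (2) is satisfied (T OR F OR F).
(3) ≤ 24 employees — satisfied.
So Overall is satisfied (T AND T AND T).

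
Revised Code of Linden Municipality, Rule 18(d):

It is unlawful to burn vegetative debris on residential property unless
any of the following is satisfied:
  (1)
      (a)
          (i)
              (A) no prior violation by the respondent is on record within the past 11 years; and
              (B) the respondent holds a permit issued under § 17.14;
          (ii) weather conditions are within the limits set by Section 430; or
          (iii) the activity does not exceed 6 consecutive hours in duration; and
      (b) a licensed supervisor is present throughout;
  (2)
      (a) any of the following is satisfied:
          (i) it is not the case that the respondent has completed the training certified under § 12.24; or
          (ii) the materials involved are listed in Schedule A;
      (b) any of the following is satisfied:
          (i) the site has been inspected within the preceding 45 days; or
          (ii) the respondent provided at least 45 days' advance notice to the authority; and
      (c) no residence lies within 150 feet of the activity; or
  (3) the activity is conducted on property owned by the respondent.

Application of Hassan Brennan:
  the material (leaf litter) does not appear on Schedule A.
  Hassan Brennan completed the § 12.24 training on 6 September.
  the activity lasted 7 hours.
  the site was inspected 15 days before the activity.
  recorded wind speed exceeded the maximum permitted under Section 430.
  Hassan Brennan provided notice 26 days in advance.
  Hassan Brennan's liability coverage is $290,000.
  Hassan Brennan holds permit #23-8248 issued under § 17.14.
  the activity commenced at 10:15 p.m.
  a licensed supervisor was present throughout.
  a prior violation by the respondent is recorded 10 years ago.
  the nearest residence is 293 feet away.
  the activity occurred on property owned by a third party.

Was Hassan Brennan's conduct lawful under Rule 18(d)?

(A) no prior violation — fails.
(B) holds permit — met.
So (i) is not satisfied (F AND T).
(ii) weather ok — not satisfied.
(iii) ≤ 6 hrs duration — not satisfied.
(a) = F OR F OR F = false.
(b) supervisor present — met.
(1): F AND T → false.
(i) not (training certified) — fails.
(ii) Schedule A material — not met.
So (a) is not satisfied (F OR F).
(i) site inspected — met.
(ii) ≥45 days' notice — not satisfied.
So (b) is satisfied (T OR F).
(c) no residence in 150 ft — met.
(2) = F AND T AND T = false.
(3) own property — fails.
Overall = F OR F OR F = false.

No — unlawful.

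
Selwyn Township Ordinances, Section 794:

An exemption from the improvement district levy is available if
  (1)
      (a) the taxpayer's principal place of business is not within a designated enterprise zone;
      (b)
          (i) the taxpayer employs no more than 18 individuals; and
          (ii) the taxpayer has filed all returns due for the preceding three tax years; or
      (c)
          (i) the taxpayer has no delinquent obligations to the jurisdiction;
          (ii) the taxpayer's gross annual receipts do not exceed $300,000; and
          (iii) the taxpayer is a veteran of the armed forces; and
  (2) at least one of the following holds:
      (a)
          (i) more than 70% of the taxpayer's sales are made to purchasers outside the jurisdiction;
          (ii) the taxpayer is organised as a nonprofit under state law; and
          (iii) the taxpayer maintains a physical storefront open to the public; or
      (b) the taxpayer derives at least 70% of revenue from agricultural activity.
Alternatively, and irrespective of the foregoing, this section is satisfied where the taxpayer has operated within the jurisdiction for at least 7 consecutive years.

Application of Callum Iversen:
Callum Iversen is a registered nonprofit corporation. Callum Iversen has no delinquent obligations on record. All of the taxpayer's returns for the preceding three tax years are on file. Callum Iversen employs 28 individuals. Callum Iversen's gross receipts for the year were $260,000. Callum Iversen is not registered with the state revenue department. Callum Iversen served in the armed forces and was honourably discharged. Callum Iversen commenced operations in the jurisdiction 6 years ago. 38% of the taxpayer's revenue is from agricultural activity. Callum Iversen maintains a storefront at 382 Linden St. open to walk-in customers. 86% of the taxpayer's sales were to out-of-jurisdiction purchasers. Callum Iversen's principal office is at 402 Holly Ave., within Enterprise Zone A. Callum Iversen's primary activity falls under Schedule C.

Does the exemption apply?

Yes — exempt.

(a) not (in enterprise zone) — not met.
(i) ≤ 18 employees — not met.
(ii) returns current — met.
(b) = F AND T = false.
(i) no delinquency — satisfied.
(ii) receipts ≤ $300,000 — met.
(iii) veteran — met.
So (c) is satisfied (T AND T AND T).
(1) = F OR F OR T = true.
(i) >70% out-of-jur. sales — satisfied.
(ii) nonprofit — holds.
(iii) has storefront — holds.
So (a) is satisfied (T AND T AND T).
(b) ≥70% agricultural — not met.
(2): T OR F → true.
Overall: T AND T → true.
Exception (≥ 7 yrs in jurisdiction) — not satisfied.
Result: main true OR exception false → true.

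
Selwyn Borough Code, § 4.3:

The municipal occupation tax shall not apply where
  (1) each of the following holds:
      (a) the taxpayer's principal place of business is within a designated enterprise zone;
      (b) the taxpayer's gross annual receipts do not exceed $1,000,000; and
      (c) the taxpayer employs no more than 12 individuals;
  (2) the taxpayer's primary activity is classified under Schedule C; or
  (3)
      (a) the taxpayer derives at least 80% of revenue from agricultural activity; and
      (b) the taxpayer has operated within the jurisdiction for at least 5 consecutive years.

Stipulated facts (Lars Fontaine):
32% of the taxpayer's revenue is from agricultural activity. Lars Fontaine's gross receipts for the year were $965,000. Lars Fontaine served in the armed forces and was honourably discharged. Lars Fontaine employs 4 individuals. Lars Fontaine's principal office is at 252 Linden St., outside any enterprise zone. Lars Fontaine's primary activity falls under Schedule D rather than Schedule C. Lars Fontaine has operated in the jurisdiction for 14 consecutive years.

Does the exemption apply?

No — not exempt.

(a) in enterprise zone — not met.
(b) receipts ≤ $1,000,000 — holds.
(c) ≤ 12 employees — met.
(1): F AND T AND T → false.
(2) Schedule C activity — fails.
(a) ≥80% agricultural — fails.
(b) ≥ 5 yrs in jurisdiction — met.
(3) = F AND T = false.
Overall = F OR F OR F = false.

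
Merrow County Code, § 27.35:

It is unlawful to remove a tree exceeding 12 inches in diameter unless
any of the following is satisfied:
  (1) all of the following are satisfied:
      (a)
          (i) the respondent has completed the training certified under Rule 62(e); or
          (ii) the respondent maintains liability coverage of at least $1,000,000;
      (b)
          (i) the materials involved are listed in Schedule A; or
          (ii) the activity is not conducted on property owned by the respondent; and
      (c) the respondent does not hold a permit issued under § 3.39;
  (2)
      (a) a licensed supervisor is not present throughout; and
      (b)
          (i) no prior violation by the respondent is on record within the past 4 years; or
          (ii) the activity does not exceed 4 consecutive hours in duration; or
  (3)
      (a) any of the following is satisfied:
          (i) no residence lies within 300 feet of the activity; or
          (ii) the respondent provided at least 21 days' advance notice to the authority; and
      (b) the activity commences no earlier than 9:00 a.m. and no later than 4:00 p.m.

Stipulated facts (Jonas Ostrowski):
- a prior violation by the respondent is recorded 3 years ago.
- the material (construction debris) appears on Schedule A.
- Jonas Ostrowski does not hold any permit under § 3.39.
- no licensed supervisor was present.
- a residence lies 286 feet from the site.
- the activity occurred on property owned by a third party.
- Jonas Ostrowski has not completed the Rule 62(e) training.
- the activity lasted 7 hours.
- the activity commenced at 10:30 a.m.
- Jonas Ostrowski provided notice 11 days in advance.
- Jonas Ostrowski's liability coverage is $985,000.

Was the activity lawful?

(i) training certified — not met.
(ii) coverage ≥ $1,000,000 — not satisfied.
So (a) is not satisfied (F OR F).
(i) Schedule A material — met.
(ii) not (own property) — satisfied.
(b): T OR T → true.
(c) not (holds permit) — holds.
So (1) is not satisfied (F AND T AND T).
(a) not (supervisor present) — satisfied.
(i) no prior violation — not satisfied.
(ii) ≤ 4 hrs duration — not satisfied.
(b) = F OR F = false.
(2) = T AND F = false.
(i) no residence in 300 ft — not satisfied.
(ii) ≥21 days' notice — fails.
So (a) is not satisfied (F OR F).
(b) start within hours — met.
So (3) is not satisfied (F AND T).
So Overall is not satisfied (F OR F OR F).

No — unlawful.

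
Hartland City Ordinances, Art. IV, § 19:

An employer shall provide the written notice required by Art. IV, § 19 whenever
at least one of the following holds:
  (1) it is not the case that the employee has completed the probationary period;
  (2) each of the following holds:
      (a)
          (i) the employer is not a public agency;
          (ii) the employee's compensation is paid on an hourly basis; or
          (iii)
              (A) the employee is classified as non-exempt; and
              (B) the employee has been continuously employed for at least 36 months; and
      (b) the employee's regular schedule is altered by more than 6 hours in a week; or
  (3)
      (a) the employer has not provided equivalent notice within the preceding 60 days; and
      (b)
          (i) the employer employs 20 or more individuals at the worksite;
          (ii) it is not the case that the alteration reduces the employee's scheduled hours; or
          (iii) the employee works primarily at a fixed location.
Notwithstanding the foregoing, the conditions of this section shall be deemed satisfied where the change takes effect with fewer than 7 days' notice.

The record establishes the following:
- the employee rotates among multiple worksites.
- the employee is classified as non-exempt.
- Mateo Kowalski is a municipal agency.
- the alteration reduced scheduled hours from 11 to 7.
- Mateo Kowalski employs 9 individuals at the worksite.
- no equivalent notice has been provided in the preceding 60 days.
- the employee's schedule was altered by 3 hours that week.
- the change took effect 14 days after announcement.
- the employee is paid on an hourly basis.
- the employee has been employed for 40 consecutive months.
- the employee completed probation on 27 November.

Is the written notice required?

No — not required.

(1) not (past probation) — not satisfied.
(i) not (public agency) — not met.
(ii) hourly-paid — satisfied.
(A) non-exempt — holds.
(B) tenure ≥ 36 mo. — met.
(iii) = T AND T = true.
So (a) is satisfied (F OR T OR T).
(b) schedule shift > 6h — not satisfied.
(2) = T AND F = false.
(a) no recent notice — satisfied.
(i) ≥ 20 at site — not met.
(ii) not (hours reduced) — fails.
(iii) fixed location — fails.
(b): F OR F OR F → false.
So (3) is not satisfied (T AND F).
Overall = F OR F OR F = false.
Exception (< 7 days' notice) — not satisfied.
Result: main false OR exception false → false.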